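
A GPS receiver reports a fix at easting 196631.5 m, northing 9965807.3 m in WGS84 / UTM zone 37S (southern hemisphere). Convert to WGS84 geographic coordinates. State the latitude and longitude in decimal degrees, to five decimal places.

Zone 37S: λ₀ = 39°, k₀ = 0.9996, false easting 500000 m, false northing 10000000 m.
Meridian distance M = (N − FN)/k₀ = -34206.4 m.
Inverse transverse Mercator on WGS84 gives φ = -0.30899982°, λ = 36.27469961°.

lat -0.30900°, lon 36.27470°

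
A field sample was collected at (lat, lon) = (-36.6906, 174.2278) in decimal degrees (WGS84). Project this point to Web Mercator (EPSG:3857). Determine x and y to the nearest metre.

Web Mercator is spherical with R = a = 6378137 m.
x = R·λ = 6378137 × 3.040848759 = 19394949.978 m.
y = R·ln tan(π/4 + φ/2) = 6378137 × -0.689240090 = -4396067.717 m.

x 19394950 m, y -4396068 m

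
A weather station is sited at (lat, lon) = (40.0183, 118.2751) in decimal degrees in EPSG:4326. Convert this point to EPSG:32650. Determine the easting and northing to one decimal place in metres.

Zone 50 central meridian λ₀ = 6×50 − 183 = 117°; Δλ = +1.2751°.
Transverse Mercator on WGS84 with k₀ = 0.9996 gives E = 608814.666 m, N = 4430567.009 m.

E 608814.7 m, N 4430567.0 m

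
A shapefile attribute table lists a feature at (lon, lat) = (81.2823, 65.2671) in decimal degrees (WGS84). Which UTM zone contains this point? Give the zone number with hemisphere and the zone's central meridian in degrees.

UTM zone = ⌊(λ + 180)/6⌋ + 1; 81.2823° ∈ [78°, 84°) → zone 44.
Hemisphere: N (φ ≥ 0).
Central meridian λ₀ = 6×44 − 183 = 81°.

Zone 44N, central meridian 81°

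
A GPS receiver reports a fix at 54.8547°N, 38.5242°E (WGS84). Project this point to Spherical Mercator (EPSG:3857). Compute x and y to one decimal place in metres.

Web Mercator is spherical with R = a = 6378137 m.
x = R·λ = 6378137 × 0.672374132 = 4288494.327 m.
y = R·ln tan(π/4 + φ/2) = 6378137 × 1.149821219 = 7333717.259 m.

x 4288494.3 m, y 7333717.3 m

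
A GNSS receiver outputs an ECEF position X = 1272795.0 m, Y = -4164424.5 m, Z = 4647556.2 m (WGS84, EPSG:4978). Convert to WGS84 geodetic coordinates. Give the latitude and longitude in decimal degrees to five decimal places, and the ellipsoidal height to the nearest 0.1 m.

lat 47.05590°, lon -73.00500°, h 2124.8 m

λ = atan2(Y, X) = -73.00499959°; p = √(X²+Y²) = 4354588.2 m.
Bowring's method on WGS84 (a = 6378137 m, b = 6356752.314 m) gives φ = 47.05590006°, h = 2124.753 m.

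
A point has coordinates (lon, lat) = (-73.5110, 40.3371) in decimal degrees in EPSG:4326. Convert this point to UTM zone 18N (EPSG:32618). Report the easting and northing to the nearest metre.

Zone 18 central meridian λ₀ = 6×18 − 183 = -75°; Δλ = +1.4890°.
Transverse Mercator on WGS84 with k₀ = 0.9996 gives E = 626475.720 m, N = 4466237.004 m.

E 626476 m, N 4466237 m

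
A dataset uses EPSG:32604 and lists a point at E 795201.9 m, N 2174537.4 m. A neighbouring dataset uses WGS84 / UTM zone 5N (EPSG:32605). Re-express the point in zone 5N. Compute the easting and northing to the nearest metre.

E 165945 m, N 2175222 m

UTM 4N → geographic: φ = 19.64410027°, λ = -156.18510009°.
UTM 5N (λ₀ = -153°) forward: E = 165945.400 m, N = 2175221.932 m.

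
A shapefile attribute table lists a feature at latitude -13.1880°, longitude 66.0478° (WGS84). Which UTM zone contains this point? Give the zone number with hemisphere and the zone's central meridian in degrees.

UTM zone = ⌊(λ + 180)/6⌋ + 1; 66.0478° ∈ [66°, 72°) → zone 42.
Hemisphere: S (φ < 0).
Central meridian λ₀ = 6×42 − 183 = 69°.

Zone 42S, central meridian 69°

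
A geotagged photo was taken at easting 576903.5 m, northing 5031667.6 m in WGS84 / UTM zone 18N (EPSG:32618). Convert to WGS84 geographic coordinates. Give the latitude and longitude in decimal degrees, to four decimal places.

Zone 18N: λ₀ = -75°, k₀ = 0.9996, false easting 500000 m.
Meridian distance M = (N − FN)/k₀ = 5033681.1 m.
Inverse transverse Mercator on WGS84 gives φ = 45.43430011°, λ = -74.01680006°.

lat 45.4343°, lon -74.0168°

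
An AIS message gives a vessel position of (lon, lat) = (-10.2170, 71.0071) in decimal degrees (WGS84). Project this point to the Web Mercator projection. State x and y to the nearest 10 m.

Web Mercator is spherical with R = a = 6378137 m.
x = R·λ = 6378137 × -0.178320290 = -1137351.237 m.
y = R·ln tan(π/4 + φ/2) = 6378137 × 1.788092707 = 11404700.255 m.

x -1137350 m, y 11404700 m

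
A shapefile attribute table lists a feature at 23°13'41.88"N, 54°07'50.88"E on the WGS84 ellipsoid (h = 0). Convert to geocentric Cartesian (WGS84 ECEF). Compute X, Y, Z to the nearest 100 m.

WGS84: a = 6378137 m, e² = 0.006694380; N(φ) = a/√(1−e²sin²φ) = 6381460.366 m.
X = (N+h)·cosφ·cosλ = 3436040.958 m; Y = (N+h)·cosφ·sinλ = 4752080.450 m; Z = (N(1−e²)+h)·sinφ = 2499972.916 m.

X 3436000 m, Y 4752100 m, Z 2500000 m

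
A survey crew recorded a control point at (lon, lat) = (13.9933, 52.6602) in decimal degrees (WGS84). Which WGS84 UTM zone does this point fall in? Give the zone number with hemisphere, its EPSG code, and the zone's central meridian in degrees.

Zone 33N (EPSG:32633), central meridian 15°

UTM zone = ⌊(λ + 180)/6⌋ + 1; 13.9933° ∈ [12°, 18°) → zone 33.
Hemisphere: N (φ ≥ 0).
Central meridian λ₀ = 6×33 − 183 = 15°.
EPSG code: 32633.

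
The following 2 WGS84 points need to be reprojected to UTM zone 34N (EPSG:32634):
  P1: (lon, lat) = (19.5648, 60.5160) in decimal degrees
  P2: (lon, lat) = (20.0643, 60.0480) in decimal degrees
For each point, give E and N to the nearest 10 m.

P1: E 421200 m, N 6709740 m; P2: E 447890 m, N 6657130 m

UTM zone 34N: λ₀ = 21°, k₀ = 0.9996.
P1 (60.5160°, 19.5648°) → (421201.997, 6709738.349) m.
P2 (60.0480°, 20.0643°) → (447885.607, 6657125.581) m.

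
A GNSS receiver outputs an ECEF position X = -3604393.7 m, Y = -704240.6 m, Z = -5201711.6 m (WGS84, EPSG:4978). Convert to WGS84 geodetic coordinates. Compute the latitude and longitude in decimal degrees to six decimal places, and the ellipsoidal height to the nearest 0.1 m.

λ = atan2(Y, X) = -168.94460087°; p = √(X²+Y²) = 3672548.0 m.
Bowring's method on WGS84 (a = 6378137 m, b = 6356752.314 m) gives φ = -54.95789975°, h = 3685.812 m.

lat -54.957900°, lon -168.944601°, h 3685.8 m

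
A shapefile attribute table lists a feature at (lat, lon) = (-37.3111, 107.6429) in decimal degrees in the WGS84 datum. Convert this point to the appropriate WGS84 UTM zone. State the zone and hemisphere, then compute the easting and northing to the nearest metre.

Longitude 107.6429° lies in the 6° band [102°, 108°), giving zone 48; latitude is south of the equator, so 48S.
Zone 48 central meridian λ₀ = 6×48 − 183 = 105°; Δλ = +2.6429°.
Transverse Mercator on WGS84 with k₀ = 0.9996 gives E = 734215.566 m, N = 5867339.760 m.

Zone 48S: E 734216 m, N 5867340 m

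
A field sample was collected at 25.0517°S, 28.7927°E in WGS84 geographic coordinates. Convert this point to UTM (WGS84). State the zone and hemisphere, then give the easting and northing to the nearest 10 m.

Zone 35S: E 680840 m, N 7228130 m

Longitude 28.7927° lies in the 6° band [24°, 30°), giving zone 35; latitude is south of the equator, so 35S.
Zone 35 central meridian λ₀ = 6×35 − 183 = 27°; Δλ = +1.7927°.
Transverse Mercator on WGS84 with k₀ = 0.9996 gives E = 680844.125 m, N = 7228129.331 m.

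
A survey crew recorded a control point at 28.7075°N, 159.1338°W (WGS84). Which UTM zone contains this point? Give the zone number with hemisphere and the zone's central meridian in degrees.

UTM zone = ⌊(λ + 180)/6⌋ + 1; -159.1338° ∈ [-162°, -156°) → zone 4.
Hemisphere: N (φ ≥ 0).
Central meridian λ₀ = 6×4 − 183 = -159°.

Zone 4N, central meridian -159°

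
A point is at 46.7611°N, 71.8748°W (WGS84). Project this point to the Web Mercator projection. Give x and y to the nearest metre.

Web Mercator is spherical with R = a = 6378137 m.
x = R·λ = 6378137 × -1.254451909 = -8001066.137 m.
y = R·ln tan(π/4 + φ/2) = 6378137 × 0.925531440 = 5903166.319 m.

x -8001066 m, y 5903166 m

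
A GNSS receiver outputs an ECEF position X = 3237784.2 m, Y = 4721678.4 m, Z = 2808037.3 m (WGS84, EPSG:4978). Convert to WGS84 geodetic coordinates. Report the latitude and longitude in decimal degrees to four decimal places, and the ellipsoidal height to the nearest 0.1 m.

λ = atan2(Y, X) = 55.56050005°; p = √(X²+Y²) = 5725163.2 m.
Bowring's method on WGS84 (a = 6378137 m, b = 6356752.314 m) gives φ = 26.27910013°, h = 2747.368 m.

lat 26.2791°, lon 55.5605°, h 2747.4 m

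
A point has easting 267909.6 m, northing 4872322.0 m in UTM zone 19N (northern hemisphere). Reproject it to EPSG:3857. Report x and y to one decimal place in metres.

x -8003114.4 m, y 5460398.7 m

Unproject from UTM 19N (λ₀ = -69°) → φ = 43.96740023°, λ = -71.89319997°.
Web Mercator (R = 6378137 m): x = -8003114.412 m, y = 5460398.679 m.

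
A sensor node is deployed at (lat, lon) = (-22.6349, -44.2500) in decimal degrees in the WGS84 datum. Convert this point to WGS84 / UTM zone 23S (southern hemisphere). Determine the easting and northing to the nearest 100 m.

E 577100 m, N 7496700 m

Zone 23 central meridian λ₀ = 6×23 − 183 = -45°; Δλ = +0.7500°.
Transverse Mercator on WGS84 with k₀ = 0.9996 gives E = 577067.864 m, N = 7496701.641 m.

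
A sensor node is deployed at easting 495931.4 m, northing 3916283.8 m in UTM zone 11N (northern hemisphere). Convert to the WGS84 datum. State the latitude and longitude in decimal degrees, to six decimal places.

lat 35.389900°, lon -117.044800°

Zone 11N: λ₀ = -117°, k₀ = 0.9996, false easting 500000 m.
Meridian distance M = (N − FN)/k₀ = 3917850.9 m.
Inverse transverse Mercator on WGS84 gives φ = 35.38989994°, λ = -117.04480013°.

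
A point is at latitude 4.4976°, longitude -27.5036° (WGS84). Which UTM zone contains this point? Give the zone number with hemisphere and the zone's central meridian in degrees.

UTM zone = ⌊(λ + 180)/6⌋ + 1; -27.5036° ∈ [-30°, -24°) → zone 26.
Hemisphere: N (φ ≥ 0).
Central meridian λ₀ = 6×26 − 183 = -27°.

Zone 26N, central meridian -27°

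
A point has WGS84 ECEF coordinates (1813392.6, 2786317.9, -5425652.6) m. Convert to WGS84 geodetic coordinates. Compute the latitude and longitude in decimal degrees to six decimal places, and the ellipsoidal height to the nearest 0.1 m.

λ = atan2(Y, X) = 56.94309956°; p = √(X²+Y²) = 3324448.9 m.
Bowring's method on WGS84 (a = 6378137 m, b = 6356752.314 m) gives φ = -58.67419977°, h = 581.010 m.

lat -58.674200°, lon 56.943100°, h 581.0 m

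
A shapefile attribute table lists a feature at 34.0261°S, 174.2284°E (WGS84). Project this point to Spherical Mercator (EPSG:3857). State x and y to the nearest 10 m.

x 19395020 m, y -4032310 m

Web Mercator is spherical with R = a = 6378137 m.
x = R·λ = 6378137 × 3.040859230 = 19395016.770 m.
y = R·ln tan(π/4 + φ/2) = 6378137 × -0.632207674 = -4032307.157 m.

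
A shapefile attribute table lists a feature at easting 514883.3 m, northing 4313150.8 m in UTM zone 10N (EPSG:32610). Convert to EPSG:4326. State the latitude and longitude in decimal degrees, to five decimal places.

Zone 10N: λ₀ = -123°, k₀ = 0.9996, false easting 500000 m.
Meridian distance M = (N − FN)/k₀ = 4314876.8 m.
Inverse transverse Mercator on WGS84 gives φ = 38.96720023°, λ = -122.82820039°.

lat 38.96720°, lon -122.82820°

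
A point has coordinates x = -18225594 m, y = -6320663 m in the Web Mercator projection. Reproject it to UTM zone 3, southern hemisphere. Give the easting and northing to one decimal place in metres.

E 592875.9 m, N 4541833.7 m

Web Mercator inverse (R = 6378137 m) → φ = -49.26919965°, λ = -163.72329652°.
UTM 3S forward: E = 592875.887 m, N = 4541833.684 m.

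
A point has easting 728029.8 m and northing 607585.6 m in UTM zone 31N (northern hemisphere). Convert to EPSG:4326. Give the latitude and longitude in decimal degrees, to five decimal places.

lat 5.49330°, lon 5.05820°

Zone 31N: λ₀ = 3°, k₀ = 0.9996, false easting 500000 m.
Meridian distance M = (N − FN)/k₀ = 607828.7 m.
Inverse transverse Mercator on WGS84 gives φ = 5.49330040°, λ = 5.05820028°.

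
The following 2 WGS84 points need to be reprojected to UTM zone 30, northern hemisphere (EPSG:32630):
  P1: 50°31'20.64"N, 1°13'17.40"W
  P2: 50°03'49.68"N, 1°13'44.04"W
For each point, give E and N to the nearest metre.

P1: E 626070 m, N 5598227 m; P2: E 626758 m, N 5547227 m

UTM zone 30N: λ₀ = -3°, k₀ = 0.9996.
P1 (50.5224°, -1.2215°) → (626069.582, 5598226.650) m.
P2 (50.0638°, -1.2289°) → (626757.975, 5547226.728) m.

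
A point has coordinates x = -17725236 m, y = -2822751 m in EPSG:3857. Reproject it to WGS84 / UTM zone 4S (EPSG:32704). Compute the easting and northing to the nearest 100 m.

E 476900 m, N 7282900 m

Web Mercator inverse (R = 6378137 m) → φ = -24.56779805°, λ = -159.22850413°.
UTM 4S forward: E = 476861.668 m, N = 7282888.791 m.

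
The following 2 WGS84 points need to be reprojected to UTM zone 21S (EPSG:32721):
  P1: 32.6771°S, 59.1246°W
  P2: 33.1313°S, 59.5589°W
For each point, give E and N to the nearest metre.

P1: E 300790 m, N 6382514 m; P2: E 261281 m, N 6331242 m

UTM zone 21S: λ₀ = -57°, k₀ = 0.9996.
P1 (-32.6771°, -59.1246°) → (300789.746, 6382514.171) m.
P2 (-33.1313°, -59.5589°) → (261280.719, 6331242.226) m.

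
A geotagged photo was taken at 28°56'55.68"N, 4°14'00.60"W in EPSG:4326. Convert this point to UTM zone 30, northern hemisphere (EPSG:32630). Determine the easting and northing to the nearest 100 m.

Zone 30 central meridian λ₀ = 6×30 − 183 = -3°; Δλ = -1.2335°.
Transverse Mercator on WGS84 with k₀ = 0.9996 gives E = 379793.054 m, N = 3202939.484 m.

E 379800 m, N 3202900 m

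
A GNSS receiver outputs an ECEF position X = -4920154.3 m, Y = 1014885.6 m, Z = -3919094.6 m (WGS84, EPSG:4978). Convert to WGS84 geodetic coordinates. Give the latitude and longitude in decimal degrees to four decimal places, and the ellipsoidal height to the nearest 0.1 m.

λ = atan2(Y, X) = 168.34500025°; p = √(X²+Y²) = 5023734.8 m.
Bowring's method on WGS84 (a = 6378137 m, b = 6356752.314 m) gives φ = -38.14509987°, h = 1573.173 m.

lat -38.1451°, lon 168.3450°, h 1573.2 m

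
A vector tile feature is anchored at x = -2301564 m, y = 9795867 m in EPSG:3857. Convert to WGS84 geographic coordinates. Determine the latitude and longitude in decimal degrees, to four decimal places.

lat 65.7024°, lon -20.6753°

R = 6378137 m. λ = x/R = -20.67530119°.
φ = 2·arctan(exp(y/R)) − 90° = 2·arctan(4.64528) − 90° = 65.70239992°.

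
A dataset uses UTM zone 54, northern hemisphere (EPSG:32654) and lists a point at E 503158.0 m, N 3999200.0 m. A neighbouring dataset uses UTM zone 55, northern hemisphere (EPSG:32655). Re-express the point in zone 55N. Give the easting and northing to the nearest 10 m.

E -36960 m, N 4015720 m

UTM 54N → geographic: φ = 36.13750037°, λ = 141.03510023°.
UTM 55N (λ₀ = 147°) forward: E = -36964.379 m, N = 4015717.472 m.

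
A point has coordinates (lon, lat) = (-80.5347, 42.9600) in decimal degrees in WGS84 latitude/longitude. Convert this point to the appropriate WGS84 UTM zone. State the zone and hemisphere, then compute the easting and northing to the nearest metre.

Longitude -80.5347° lies in the 6° band [-84°, -78°), giving zone 17; latitude is north of the equator, so 17N.
Zone 17 central meridian λ₀ = 6×17 − 183 = -81°; Δλ = +0.4653°.
Transverse Mercator on WGS84 with k₀ = 0.9996 gives E = 537950.459 m, N = 4756477.897 m.

Zone 17N: E 537950 m, N 4756478 m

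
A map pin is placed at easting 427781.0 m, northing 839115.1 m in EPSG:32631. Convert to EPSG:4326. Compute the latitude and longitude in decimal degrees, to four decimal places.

lat 7.5908°, lon 2.3453°

Zone 31N: λ₀ = 3°, k₀ = 0.9996, false easting 500000 m.
Meridian distance M = (N − FN)/k₀ = 839450.9 m.
Inverse transverse Mercator on WGS84 gives φ = 7.59079996°, λ = 2.34530042°.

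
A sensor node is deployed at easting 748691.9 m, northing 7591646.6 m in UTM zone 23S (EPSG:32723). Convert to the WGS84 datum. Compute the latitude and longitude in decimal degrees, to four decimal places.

Zone 23S: λ₀ = -45°, k₀ = 0.9996, false easting 500000 m, false northing 10000000 m.
Meridian distance M = (N − FN)/k₀ = -2409317.1 m.
Inverse transverse Mercator on WGS84 gives φ = -21.76140039°, λ = -42.59519985°.

lat -21.7614°, lon -42.5952°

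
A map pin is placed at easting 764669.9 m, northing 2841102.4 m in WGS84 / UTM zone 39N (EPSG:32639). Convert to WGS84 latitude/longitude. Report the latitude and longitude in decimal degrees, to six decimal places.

lat 25.663900°, lon 53.636600°

Zone 39N: λ₀ = 51°, k₀ = 0.9996, false easting 500000 m.
Meridian distance M = (N − FN)/k₀ = 2842239.3 m.
Inverse transverse Mercator on WGS84 gives φ = 25.66390013°, λ = 53.63660035°.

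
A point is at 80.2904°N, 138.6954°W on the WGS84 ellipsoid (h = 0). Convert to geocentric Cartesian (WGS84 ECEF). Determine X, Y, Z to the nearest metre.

X -810720 m, Y -712350 m, Z 6265093 m

WGS84: a = 6378137 m, e² = 0.006694380; N(φ) = a/√(1−e²sin²φ) = 6398980.311 m.
X = (N+h)·cosφ·cosλ = -810719.865 m; Y = (N+h)·cosφ·sinλ = -712350.137 m; Z = (N(1−e²)+h)·sinφ = 6265092.783 m.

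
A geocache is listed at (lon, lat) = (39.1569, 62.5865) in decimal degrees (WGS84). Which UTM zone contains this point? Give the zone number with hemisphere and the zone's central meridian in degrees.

Zone 37N, central meridian 39°

UTM zone = ⌊(λ + 180)/6⌋ + 1; 39.1569° ∈ [36°, 42°) → zone 37.
Hemisphere: N (φ ≥ 0).
Central meridian λ₀ = 6×37 − 183 = 39°.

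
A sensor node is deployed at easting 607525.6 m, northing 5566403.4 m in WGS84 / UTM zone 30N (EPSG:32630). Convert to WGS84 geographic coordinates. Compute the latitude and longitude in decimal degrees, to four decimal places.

Zone 30N: λ₀ = -3°, k₀ = 0.9996, false easting 500000 m.
Meridian distance M = (N − FN)/k₀ = 5568630.9 m.
Inverse transverse Mercator on WGS84 gives φ = 50.24000035°, λ = -1.49210014°.

lat 50.2400°, lon -1.4921°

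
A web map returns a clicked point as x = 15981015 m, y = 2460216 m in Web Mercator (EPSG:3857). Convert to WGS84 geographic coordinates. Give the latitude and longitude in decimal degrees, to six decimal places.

lat 21.572003°, lon 143.559900°

R = 6378137 m. λ = x/R = 143.55990030°.
φ = 2·arctan(exp(y/R)) − 90° = 2·arctan(1.47068) − 90° = 21.57200303°.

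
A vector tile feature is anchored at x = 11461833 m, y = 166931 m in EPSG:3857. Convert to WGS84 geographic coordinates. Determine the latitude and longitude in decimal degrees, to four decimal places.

R = 6378137 m. λ = x/R = 102.96339768°.
φ = 2·arctan(exp(y/R)) − 90° = 2·arctan(1.02652) − 90° = 1.49939552°.

lat 1.4994°, lon 102.9634°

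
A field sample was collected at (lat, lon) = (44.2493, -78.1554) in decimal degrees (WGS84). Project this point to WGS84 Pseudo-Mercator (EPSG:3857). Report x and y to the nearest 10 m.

Web Mercator is spherical with R = a = 6378137 m.
x = R·λ = 6378137 × -1.364069058 = -8700219.331 m.
y = R·ln tan(π/4 + φ/2) = 6378137 × 0.862964112 = 5504103.335 m.

x -8700220 m, y 5504100 m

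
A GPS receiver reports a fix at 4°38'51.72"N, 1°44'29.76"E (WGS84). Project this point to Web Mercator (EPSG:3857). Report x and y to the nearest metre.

x 193874 m, y 517948 m

Web Mercator is spherical with R = a = 6378137 m.
x = R·λ = 6378137 × 0.030396654 = 193874.025 m.
y = R·ln tan(π/4 + φ/2) = 6378137 × 0.081206774 = 517947.932 m.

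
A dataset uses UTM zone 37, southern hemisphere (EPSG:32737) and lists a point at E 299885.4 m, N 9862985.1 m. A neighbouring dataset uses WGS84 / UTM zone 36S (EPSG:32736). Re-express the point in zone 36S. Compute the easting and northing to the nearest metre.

UTM 37S → geographic: φ = -1.23900026°, λ = 37.20150000°.
UTM 36S (λ₀ = 33°) forward: E = 967835.085 m, N = 9862681.620 m.

E 967835 m, N 9862682 m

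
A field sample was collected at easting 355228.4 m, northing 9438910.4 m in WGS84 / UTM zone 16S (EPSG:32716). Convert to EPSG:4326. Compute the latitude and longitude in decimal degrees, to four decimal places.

lat -5.0749°, lon -88.3060°

Zone 16S: λ₀ = -87°, k₀ = 0.9996, false easting 500000 m, false northing 10000000 m.
Meridian distance M = (N − FN)/k₀ = -561314.1 m.
Inverse transverse Mercator on WGS84 gives φ = -5.07489991°, λ = -88.30599973°.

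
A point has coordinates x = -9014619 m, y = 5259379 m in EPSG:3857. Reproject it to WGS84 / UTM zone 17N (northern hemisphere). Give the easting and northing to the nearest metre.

Web Mercator inverse (R = 6378137 m) → φ = 42.65350098°, λ = -80.97970028°.
UTM 17N forward: E = 501663.864 m, N = 4722338.037 m.

E 501664 m, N 4722338 m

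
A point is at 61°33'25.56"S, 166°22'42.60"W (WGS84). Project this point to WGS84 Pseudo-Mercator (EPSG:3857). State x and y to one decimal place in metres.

Web Mercator is spherical with R = a = 6378137 m.
x = R·λ = 6378137 × -2.903852630 = -18521169.899 m.
y = R·ln tan(π/4 + φ/2) = 6378137 × -1.372638893 = -8754878.911 m.

x -18521169.9 m, y -8754878.9 m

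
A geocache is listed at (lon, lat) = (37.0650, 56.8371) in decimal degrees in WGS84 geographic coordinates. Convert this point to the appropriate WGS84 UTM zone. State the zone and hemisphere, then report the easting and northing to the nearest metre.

Zone 37N: E 381949 m, N 6300922 m

Longitude 37.0650° lies in the 6° band [36°, 42°), giving zone 37; latitude is north of the equator, so 37N.
Zone 37 central meridian λ₀ = 6×37 − 183 = 39°; Δλ = -1.9350°.
Transverse Mercator on WGS84 with k₀ = 0.9996 gives E = 381948.741 m, N = 6300921.875 m.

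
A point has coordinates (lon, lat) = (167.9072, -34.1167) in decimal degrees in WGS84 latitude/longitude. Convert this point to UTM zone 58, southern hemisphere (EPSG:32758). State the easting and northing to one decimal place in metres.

E 768148.9 m, N 6221086.8 m

Zone 58 central meridian λ₀ = 6×58 − 183 = 165°; Δλ = +2.9072°.
Transverse Mercator on WGS84 with k₀ = 0.9996 gives E = 768148.925 m, N = 6221086.824 m.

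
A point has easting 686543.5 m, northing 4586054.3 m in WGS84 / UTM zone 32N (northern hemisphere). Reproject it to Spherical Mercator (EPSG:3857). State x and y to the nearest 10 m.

x 1250310 m, y 5072170 m

Unproject from UTM 32N (λ₀ = 9°) → φ = 41.40440024°, λ = 11.23169971°.
Web Mercator (R = 6378137 m): x = 1250307.092 m, y = 5072174.847 m.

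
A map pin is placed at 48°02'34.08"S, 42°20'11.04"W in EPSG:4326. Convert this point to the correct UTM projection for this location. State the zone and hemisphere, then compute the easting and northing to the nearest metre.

Zone 23S: E 698521 m, N 4675510 m

Longitude -42.3364° lies in the 6° band [-48°, -42°), giving zone 23; latitude is south of the equator, so 23S.
Zone 23 central meridian λ₀ = 6×23 − 183 = -45°; Δλ = +2.6636°.
Transverse Mercator on WGS84 with k₀ = 0.9996 gives E = 698520.673 m, N = 4675510.011 m.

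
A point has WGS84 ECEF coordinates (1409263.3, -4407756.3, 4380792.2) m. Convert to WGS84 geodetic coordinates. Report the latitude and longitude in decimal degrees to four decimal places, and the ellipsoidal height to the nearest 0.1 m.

lat 43.6229°, lon -72.2697°, h 4255.4 m

λ = atan2(Y, X) = -72.26969991°; p = √(X²+Y²) = 4627562.9 m.
Bowring's method on WGS84 (a = 6378137 m, b = 6356752.314 m) gives φ = 43.62289985°, h = 4255.355 m.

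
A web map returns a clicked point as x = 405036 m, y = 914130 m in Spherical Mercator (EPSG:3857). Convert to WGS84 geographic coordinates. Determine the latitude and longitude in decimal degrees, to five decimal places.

R = 6378137 m. λ = x/R = 3.63850029°.
φ = 2·arctan(exp(y/R)) − 90° = 2·arctan(1.15410) − 90° = 8.18379960°.

lat 8.18380°, lon 3.63850°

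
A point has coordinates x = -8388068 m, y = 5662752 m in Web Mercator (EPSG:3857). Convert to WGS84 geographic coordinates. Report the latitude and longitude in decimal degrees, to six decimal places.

lat 45.261300°, lon -75.351297°

R = 6378137 m. λ = x/R = -75.35129689°.
φ = 2·arctan(exp(y/R)) − 90° = 2·arctan(2.42987) − 90° = 45.26129965°.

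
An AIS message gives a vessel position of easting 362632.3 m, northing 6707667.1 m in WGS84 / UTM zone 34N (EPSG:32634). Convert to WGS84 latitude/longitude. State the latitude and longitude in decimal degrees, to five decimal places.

Zone 34N: λ₀ = 21°, k₀ = 0.9996, false easting 500000 m.
Meridian distance M = (N − FN)/k₀ = 6710351.2 m.
Inverse transverse Mercator on WGS84 gives φ = 60.48170017°, λ = 18.50039983°.

lat 60.48170°, lon 18.50040°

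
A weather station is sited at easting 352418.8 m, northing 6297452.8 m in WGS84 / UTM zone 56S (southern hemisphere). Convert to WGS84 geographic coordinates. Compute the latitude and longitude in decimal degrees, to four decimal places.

lat -33.4522°, lon 151.4121°

Zone 56S: λ₀ = 153°, k₀ = 0.9996, false easting 500000 m, false northing 10000000 m.
Meridian distance M = (N − FN)/k₀ = -3704028.8 m.
Inverse transverse Mercator on WGS84 gives φ = -33.45220013°, λ = 151.41209968°.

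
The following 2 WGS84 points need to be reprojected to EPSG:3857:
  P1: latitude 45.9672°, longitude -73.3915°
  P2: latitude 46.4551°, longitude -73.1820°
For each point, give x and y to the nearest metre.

Web Mercator: x = R·λ, y = R·ln tan(π/4+φ/2), R = 6378137 m.
P1 (45.9672°, -73.3915°) → (-8169904.409, 5775094.554) m.
P2 (46.4551°, -73.1820°) → (-8146582.975, 5853581.677) m.

P1: x -8169904 m, y 5775095 m; P2: x -8146583 m, y 5853582 m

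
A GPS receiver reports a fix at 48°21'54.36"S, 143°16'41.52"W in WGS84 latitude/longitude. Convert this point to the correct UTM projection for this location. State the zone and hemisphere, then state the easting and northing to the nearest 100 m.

Zone 7S: E 331300 m, N 4640600 m

Longitude -143.2782° lies in the 6° band [-144°, -138°), giving zone 7; latitude is south of the equator, so 7S.
Zone 7 central meridian λ₀ = 6×7 − 183 = -141°; Δλ = -2.2782°.
Transverse Mercator on WGS84 with k₀ = 0.9996 gives E = 331264.237 m, N = 4640611.268 m.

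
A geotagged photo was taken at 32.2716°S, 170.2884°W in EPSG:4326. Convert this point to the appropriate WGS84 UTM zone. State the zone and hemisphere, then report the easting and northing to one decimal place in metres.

Zone 2S: E 567016.3 m, N 6429236.6 m

Longitude -170.2884° lies in the 6° band [-174°, -168°), giving zone 2; latitude is south of the equator, so 2S.
Zone 2 central meridian λ₀ = 6×2 − 183 = -171°; Δλ = +0.7116°.
Transverse Mercator on WGS84 with k₀ = 0.9996 gives E = 567016.281 m, N = 6429236.639 m.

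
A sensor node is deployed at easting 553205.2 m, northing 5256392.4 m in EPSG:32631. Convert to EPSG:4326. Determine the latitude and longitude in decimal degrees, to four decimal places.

lat 47.4588°, lon 3.7059°

Zone 31N: λ₀ = 3°, k₀ = 0.9996, false easting 500000 m.
Meridian distance M = (N − FN)/k₀ = 5258495.8 m.
Inverse transverse Mercator on WGS84 gives φ = 47.45879971°, λ = 3.70589981°.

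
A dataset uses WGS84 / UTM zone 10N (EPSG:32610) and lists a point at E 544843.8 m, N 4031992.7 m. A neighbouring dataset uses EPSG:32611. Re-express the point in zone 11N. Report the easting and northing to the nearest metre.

UTM 10N → geographic: φ = 36.43210032°, λ = -122.49969950°.
UTM 11N (λ₀ = -117°) forward: E = 6818.775 m, N = 4045958.179 m.

E 6819 m, N 4045958 m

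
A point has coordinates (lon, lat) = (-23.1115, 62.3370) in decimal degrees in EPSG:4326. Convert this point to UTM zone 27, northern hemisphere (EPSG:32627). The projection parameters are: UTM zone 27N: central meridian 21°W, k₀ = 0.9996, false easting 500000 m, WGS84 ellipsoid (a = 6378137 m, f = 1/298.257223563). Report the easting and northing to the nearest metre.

Zone 27 central meridian λ₀ = 6×27 − 183 = -21°; Δλ = -2.1115°.
Transverse Mercator on WGS84 with k₀ = 0.9996 gives E = 390642.955 m, N = 6913508.209 m.

E 390643 m, N 6913508 m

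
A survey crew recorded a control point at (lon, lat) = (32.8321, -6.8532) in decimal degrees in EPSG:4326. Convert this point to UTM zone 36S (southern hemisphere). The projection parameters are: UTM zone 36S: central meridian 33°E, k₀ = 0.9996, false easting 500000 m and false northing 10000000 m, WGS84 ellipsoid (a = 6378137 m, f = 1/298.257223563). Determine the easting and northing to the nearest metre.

E 481450 m, N 9242476 m

Zone 36 central meridian λ₀ = 6×36 − 183 = 33°; Δλ = -0.1679°.
Transverse Mercator on WGS84 with k₀ = 0.9996 gives E = 481449.512 m, N = 9242476.072 m.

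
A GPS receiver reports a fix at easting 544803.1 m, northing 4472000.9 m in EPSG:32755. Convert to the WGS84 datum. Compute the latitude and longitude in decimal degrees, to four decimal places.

Zone 55S: λ₀ = 147°, k₀ = 0.9996, false easting 500000 m, false northing 10000000 m.
Meridian distance M = (N − FN)/k₀ = -5530211.2 m.
Inverse transverse Mercator on WGS84 gives φ = -49.90269968°, λ = 147.62389980°.

lat -49.9027°, lon 147.6239°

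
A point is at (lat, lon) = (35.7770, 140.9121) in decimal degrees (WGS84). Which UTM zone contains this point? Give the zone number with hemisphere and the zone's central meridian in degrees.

Zone 54N, central meridian 141°

UTM zone = ⌊(λ + 180)/6⌋ + 1; 140.9121° ∈ [138°, 144°) → zone 54.
Hemisphere: N (φ ≥ 0).
Central meridian λ₀ = 6×54 − 183 = 141°.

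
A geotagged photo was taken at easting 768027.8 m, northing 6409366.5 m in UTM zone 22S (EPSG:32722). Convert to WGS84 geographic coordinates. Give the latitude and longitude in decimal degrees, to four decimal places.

Zone 22S: λ₀ = -51°, k₀ = 0.9996, false easting 500000 m, false northing 10000000 m.
Meridian distance M = (N − FN)/k₀ = -3592070.3 m.
Inverse transverse Mercator on WGS84 gives φ = -32.42059965°, λ = -48.14979963°.

lat -32.4206°, lon -48.1498°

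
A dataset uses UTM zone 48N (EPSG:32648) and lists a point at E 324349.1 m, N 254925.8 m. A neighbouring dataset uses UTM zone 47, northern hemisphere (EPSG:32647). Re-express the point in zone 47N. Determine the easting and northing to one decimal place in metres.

E 991974.4 m, N 255593.0 m

UTM 48N → geographic: φ = 2.30549979°, λ = 103.42040030°.
UTM 47N (λ₀ = 99°) forward: E = 991974.385 m, N = 255592.977 m.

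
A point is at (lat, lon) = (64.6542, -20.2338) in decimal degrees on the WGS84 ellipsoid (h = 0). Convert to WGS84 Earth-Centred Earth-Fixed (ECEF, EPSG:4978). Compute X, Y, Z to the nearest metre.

WGS84: a = 6378137 m, e² = 0.006694380; N(φ) = a/√(1−e²sin²φ) = 6395645.431 m.
X = (N+h)·cosφ·cosλ = 2568895.495 m; Y = (N+h)·cosφ·sinλ = -946890.475 m; Z = (N(1−e²)+h)·sinφ = 5741311.197 m.

X 2568895 m, Y -946890 m, Z 5741311 m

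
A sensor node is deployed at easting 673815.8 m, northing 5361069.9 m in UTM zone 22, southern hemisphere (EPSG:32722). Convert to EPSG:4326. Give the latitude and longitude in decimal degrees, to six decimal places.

Zone 22S: λ₀ = -51°, k₀ = 0.9996, false easting 500000 m, false northing 10000000 m.
Meridian distance M = (N − FN)/k₀ = -4640786.4 m.
Inverse transverse Mercator on WGS84 gives φ = -41.88319997°, λ = -48.90510026°.

lat -41.883200°, lon -48.905100°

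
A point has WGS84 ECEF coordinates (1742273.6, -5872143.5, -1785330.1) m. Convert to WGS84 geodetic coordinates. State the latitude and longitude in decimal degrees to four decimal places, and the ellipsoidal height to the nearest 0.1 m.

λ = atan2(Y, X) = -73.47429988°; p = √(X²+Y²) = 6125160.1 m.
Bowring's method on WGS84 (a = 6378137 m, b = 6356752.314 m) gives φ = -16.35369989°, h = 3591.565 m.

lat -16.3537°, lon -73.4743°, h 3591.6 m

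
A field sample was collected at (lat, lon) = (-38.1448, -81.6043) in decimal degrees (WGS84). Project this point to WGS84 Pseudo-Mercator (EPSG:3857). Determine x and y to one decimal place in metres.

Web Mercator is spherical with R = a = 6378137 m.
x = R·λ = 6378137 × -1.424263719 = -9084149.123 m.
y = R·ln tan(π/4 + φ/2) = 6378137 × -0.721198281 = -4599901.439 m.

x -9084149.1 m, y -4599901.4 m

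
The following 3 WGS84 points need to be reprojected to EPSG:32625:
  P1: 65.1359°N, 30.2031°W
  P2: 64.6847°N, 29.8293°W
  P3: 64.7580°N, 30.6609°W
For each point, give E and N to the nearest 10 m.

UTM zone 25N: λ₀ = -33°, k₀ = 0.9996.
P1 (65.1359°, -30.2031°) → (631188.328, 7226506.474) m.
P2 (64.6847°, -29.8293°) → (651230.734, 7177099.740) m.
P3 (64.7580°, -30.6609°) → (611281.379, 7183539.627) m.

P1: E 631190 m, N 7226510 m; P2: E 651230 m, N 7177100 m; P3: E 611280 m, N 7183540 m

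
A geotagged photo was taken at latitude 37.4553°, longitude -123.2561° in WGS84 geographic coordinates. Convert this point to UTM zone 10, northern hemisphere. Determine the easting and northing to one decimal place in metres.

E 477349.8 m, N 4145413.0 m

Zone 10 central meridian λ₀ = 6×10 − 183 = -123°; Δλ = -0.2561°.
Transverse Mercator on WGS84 with k₀ = 0.9996 gives E = 477349.795 m, N = 4145413.009 m.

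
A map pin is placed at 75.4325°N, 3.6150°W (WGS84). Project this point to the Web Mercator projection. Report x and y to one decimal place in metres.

Web Mercator is spherical with R = a = 6378137 m.
x = R·λ = 6378137 × -0.063093652 = -402419.959 m.
y = R·ln tan(π/4 + φ/2) = 6378137 × 2.057173762 = 13120936.086 m.

x -402420.0 m, y 13120936.1 m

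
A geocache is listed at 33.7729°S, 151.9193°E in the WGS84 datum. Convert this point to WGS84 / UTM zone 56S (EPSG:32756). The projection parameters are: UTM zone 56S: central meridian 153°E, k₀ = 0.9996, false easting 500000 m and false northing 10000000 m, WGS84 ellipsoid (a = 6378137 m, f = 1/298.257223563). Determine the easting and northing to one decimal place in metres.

Zone 56 central meridian λ₀ = 6×56 − 183 = 153°; Δλ = -1.0807°.
Transverse Mercator on WGS84 with k₀ = 0.9996 gives E = 399932.612 m, N = 6262499.299 m.

E 399932.6 m, N 6262499.3 m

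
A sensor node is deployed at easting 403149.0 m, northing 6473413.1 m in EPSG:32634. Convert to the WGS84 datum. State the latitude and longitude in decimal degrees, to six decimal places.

lat 58.390800°, lon 19.343299°

Zone 34N: λ₀ = 21°, k₀ = 0.9996, false easting 500000 m.
Meridian distance M = (N − FN)/k₀ = 6476003.5 m.
Inverse transverse Mercator on WGS84 gives φ = 58.39080009°, λ = 19.34329931°.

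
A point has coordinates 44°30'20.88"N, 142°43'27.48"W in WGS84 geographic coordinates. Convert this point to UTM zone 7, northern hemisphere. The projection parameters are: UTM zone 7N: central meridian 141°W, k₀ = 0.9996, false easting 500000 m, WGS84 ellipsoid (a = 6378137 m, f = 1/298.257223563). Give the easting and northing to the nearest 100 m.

E 362900 m, N 4929500 m

Zone 7 central meridian λ₀ = 6×7 − 183 = -141°; Δλ = -1.7243°.
Transverse Mercator on WGS84 with k₀ = 0.9996 gives E = 362935.230 m, N = 4929499.399 m.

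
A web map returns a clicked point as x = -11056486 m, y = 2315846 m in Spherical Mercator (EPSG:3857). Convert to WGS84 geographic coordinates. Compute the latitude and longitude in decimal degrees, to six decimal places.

lat 20.361002°, lon -99.322104°

R = 6378137 m. λ = x/R = -99.32210362°.
φ = 2·arctan(exp(y/R)) − 90° = 2·arctan(1.43777) − 90° = 20.36100230°.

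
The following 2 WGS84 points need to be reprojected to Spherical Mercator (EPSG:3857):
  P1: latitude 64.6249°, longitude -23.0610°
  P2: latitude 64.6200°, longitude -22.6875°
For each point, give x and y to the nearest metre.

Web Mercator: x = R·λ, y = R·ln tan(π/4+φ/2), R = 6378137 m.
P1 (64.6249°, -23.0610°) → (-2567138.777, 9510254.991) m.
P2 (64.6200°, -22.6875°) → (-2525560.947, 9508982.267) m.

P1: x -2567139 m, y 9510255 m; P2: x -2525561 m, y 9508982 m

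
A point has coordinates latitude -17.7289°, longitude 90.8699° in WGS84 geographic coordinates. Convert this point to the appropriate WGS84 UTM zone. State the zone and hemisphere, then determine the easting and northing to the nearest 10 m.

Longitude 90.8699° lies in the 6° band [90°, 96°), giving zone 46; latitude is south of the equator, so 46S.
Zone 46 central meridian λ₀ = 6×46 − 183 = 93°; Δλ = -2.1301°.
Transverse Mercator on WGS84 with k₀ = 0.9996 gives E = 274117.296 m, N = 8038528.465 m.

Zone 46S: E 274120 m, N 8038530 m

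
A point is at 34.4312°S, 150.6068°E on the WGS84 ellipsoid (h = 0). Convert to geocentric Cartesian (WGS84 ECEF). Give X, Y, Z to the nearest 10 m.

WGS84: a = 6378137 m, e² = 0.006694380; N(φ) = a/√(1−e²sin²φ) = 6384973.102 m.
X = (N+h)·cosφ·cosλ = -4588434.437 m; Y = (N+h)·cosφ·sinλ = 2584732.514 m; Z = (N(1−e²)+h)·sinφ = -3585999.582 m.

X -4588430 m, Y 2584730 m, Z -3586000 m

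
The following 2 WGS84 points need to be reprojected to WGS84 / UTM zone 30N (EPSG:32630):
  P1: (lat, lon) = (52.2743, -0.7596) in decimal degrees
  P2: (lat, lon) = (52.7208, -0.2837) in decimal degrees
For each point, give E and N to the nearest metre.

UTM zone 30N: λ₀ = -3°, k₀ = 0.9996.
P1 (52.2743°, -0.7596°) → (652853.088, 5793911.600) m.
P2 (52.7208°, -0.2837°) → (683447.396, 5844673.742) m.

P1: E 652853 m, N 5793912 m; P2: E 683447 m, N 5844674 m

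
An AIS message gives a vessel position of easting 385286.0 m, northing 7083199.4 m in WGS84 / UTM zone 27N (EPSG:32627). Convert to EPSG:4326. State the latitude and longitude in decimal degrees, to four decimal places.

lat 63.8572°, lon -23.3338°

Zone 27N: λ₀ = -21°, k₀ = 0.9996, false easting 500000 m.
Meridian distance M = (N − FN)/k₀ = 7086033.8 m.
Inverse transverse Mercator on WGS84 gives φ = 63.85719987°, λ = -23.33379964°.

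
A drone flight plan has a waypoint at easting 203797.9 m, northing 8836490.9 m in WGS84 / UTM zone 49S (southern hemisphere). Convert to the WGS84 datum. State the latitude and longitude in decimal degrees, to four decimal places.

lat -10.5139°, lon 108.2939°

Zone 49S: λ₀ = 111°, k₀ = 0.9996, false easting 500000 m, false northing 10000000 m.
Meridian distance M = (N − FN)/k₀ = -1163974.7 m.
Inverse transverse Mercator on WGS84 gives φ = -10.51390033°, λ = 108.29389958°.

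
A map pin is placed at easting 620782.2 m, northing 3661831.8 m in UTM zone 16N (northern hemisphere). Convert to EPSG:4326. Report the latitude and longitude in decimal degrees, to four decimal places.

Zone 16N: λ₀ = -87°, k₀ = 0.9996, false easting 500000 m.
Meridian distance M = (N − FN)/k₀ = 3663297.1 m.
Inverse transverse Mercator on WGS84 gives φ = 33.08839966°, λ = -85.70580050°.

lat 33.0884°, lon -85.7058°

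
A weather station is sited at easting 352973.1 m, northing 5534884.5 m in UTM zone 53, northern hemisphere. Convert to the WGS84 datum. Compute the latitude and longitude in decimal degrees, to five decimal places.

lat 49.94820°, lon 132.95060°

Zone 53N: λ₀ = 135°, k₀ = 0.9996, false easting 500000 m.
Meridian distance M = (N − FN)/k₀ = 5537099.3 m.
Inverse transverse Mercator on WGS84 gives φ = 49.94819967°, λ = 132.95059993°.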